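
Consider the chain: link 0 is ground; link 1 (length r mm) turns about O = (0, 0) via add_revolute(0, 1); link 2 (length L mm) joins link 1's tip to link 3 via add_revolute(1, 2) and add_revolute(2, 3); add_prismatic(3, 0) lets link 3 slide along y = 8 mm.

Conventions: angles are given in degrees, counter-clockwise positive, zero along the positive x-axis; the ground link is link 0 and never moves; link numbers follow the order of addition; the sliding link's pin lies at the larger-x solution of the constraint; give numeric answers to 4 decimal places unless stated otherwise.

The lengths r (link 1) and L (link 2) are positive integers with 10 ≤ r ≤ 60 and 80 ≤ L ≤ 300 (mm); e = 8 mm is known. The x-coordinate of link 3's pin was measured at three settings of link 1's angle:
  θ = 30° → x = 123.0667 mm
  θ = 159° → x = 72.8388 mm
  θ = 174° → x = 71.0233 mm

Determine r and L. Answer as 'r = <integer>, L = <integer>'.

constraint per measurement: (x − r cos θ)² + (r sin θ − e)² = L²
subtracting the θ₁ and θ₂ equations cancels the r² and L² terms:
r = (x₁² − x₂²) / (2[(x₁cos θ₁ + e sin θ₁) − (x₂cos θ₂ + e sin θ₂)]) = 28.0000 → r = 28
L² = (x₁ − r cos θ₁)² + (r sin θ₁ − e)² = 9800.9949 → L = 99.0000 → L = 99
check at θ₃=174°: x = 71.0233 (printed 71.0233) ✓

r = 28, L = 99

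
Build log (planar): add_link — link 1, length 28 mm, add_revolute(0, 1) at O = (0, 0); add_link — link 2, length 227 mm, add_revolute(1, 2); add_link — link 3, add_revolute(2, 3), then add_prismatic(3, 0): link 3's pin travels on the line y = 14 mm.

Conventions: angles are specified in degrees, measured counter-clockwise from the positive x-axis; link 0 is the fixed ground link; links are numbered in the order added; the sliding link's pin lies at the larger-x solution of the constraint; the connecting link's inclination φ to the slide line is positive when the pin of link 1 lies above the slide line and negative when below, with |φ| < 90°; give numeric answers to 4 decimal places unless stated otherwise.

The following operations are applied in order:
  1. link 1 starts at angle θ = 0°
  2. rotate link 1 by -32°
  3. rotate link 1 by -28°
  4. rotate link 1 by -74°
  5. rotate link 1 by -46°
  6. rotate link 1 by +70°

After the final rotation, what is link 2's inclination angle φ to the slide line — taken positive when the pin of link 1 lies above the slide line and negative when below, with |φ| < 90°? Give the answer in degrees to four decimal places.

geometry: r = 28 mm, L = 227 mm, e = 14 mm; θ starts at 0°
rotate link 1 by -32°: θ ← 0° -32° = -32°
rotate link 1 by -28°: θ ← -32° -28° = -60°
rotate link 1 by -74°: θ ← -60° -74° = -134°
rotate link 1 by -46°: θ ← -134° -46° = -180°
rotate link 1 by +70°: θ ← -180° +70° = -110°
h = r sin θ − e = -26.311393 − 14 = -40.311393
sin φ = h / L = -40.311393 / 227 = -0.17758323
φ = arcsin(-0.17758323) = -10.229021°

-10.2290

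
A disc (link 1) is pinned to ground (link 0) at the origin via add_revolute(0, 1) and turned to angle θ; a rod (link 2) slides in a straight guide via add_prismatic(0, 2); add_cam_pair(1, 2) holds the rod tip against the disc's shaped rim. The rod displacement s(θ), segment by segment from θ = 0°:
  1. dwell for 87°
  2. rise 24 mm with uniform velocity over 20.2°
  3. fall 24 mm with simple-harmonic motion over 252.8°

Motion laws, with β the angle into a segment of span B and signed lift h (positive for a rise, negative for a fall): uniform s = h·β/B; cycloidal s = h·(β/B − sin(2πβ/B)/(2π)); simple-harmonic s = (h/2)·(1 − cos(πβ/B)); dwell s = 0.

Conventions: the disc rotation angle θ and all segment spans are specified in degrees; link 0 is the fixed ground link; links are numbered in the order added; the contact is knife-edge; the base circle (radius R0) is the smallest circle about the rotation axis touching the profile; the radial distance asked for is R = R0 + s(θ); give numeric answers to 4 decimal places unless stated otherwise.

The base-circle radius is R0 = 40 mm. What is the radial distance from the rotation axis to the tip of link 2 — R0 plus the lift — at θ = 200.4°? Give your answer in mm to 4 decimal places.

segment 1 (0° to 87°, dwell): s unchanged at 0.0000
segment 2 (87° to 107.2°, uniform, h = 24) is passed completely: s = 0.0000 + (24) = 24.0000
θ = 200.4° falls in segment 3 (107.2° to 360°, simple-harmonic, h = -24): β = 200.4 − 107.2 = 93.2°, B = 252.8°; Δs = -24/2·(1 − cos(π·0.3687)) = -7.1883; s = 24.0000 − 7.1883 = 16.8117
R = R0 + s = 40 + 16.8117 = 56.8117

56.8117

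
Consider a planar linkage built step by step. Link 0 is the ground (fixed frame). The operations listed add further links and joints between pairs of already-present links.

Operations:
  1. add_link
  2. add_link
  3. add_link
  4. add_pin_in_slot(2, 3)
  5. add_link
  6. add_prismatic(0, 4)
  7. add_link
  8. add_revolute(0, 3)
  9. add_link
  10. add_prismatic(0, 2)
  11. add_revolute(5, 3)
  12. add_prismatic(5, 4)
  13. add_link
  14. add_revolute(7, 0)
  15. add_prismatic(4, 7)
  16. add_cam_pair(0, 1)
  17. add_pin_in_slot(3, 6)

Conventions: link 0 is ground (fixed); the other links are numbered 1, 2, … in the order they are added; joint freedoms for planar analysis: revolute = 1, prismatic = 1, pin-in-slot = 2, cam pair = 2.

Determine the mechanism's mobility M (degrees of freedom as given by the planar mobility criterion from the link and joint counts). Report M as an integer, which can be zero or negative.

link 0 = ground. State L|J1|J2 = 1|0|0
+link1  2|0|0
+link2  3|0|0
+link3  4|0|0
PS(2,3) f=2→J2  4|0|1
+link4  5|0|1
P(0,4) f=1→J1  5|1|1
+link5  6|1|1
R(0,3) f=1→J1  6|2|1
+link6  7|2|1
P(0,2) f=1→J1  7|3|1
R(5,3) f=1→J1  7|4|1
P(5,4) f=1→J1  7|5|1
+link7  8|5|1
R(7,0) f=1→J1  8|6|1
P(4,7) f=1→J1  8|7|1
C(0,1) f=2→J2  8|7|2
PS(3,6) f=2→J2  8|7|3
M = 3(8−1)−2·7−3 = 21−14−3 = 4

M = 4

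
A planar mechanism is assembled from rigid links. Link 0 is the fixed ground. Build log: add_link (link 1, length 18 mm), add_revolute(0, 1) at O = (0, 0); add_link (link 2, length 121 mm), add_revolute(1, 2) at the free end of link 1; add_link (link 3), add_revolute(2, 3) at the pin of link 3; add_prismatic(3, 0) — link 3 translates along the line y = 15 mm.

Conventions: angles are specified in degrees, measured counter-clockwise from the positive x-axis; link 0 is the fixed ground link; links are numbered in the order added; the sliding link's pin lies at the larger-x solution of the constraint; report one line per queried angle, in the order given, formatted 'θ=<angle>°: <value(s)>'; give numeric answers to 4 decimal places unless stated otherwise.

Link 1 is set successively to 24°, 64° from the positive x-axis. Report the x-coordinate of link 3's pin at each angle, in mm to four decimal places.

geometry: r = 18 mm, L = 121 mm, e = 15 mm
θ=24°: crank pin P = (r cos θ, r sin θ) = (16.443818, 7.321260)
θ=24°: h = r sin θ − e = 7.321260 − 15 = -7.678740
θ=24°: x = r cos θ + √(L² − h²) = 16.443818 + 120.756105 = 137.199923
θ=64°: crank pin P = (r cos θ, r sin θ) = (7.890681, 16.178293)
θ=64°: h = r sin θ − e = 16.178293 − 15 = 1.178293
θ=64°: x = r cos θ + √(L² − h²) = 7.890681 + 120.994263 = 128.884943

θ=24°: 137.1999
θ=64°: 128.8849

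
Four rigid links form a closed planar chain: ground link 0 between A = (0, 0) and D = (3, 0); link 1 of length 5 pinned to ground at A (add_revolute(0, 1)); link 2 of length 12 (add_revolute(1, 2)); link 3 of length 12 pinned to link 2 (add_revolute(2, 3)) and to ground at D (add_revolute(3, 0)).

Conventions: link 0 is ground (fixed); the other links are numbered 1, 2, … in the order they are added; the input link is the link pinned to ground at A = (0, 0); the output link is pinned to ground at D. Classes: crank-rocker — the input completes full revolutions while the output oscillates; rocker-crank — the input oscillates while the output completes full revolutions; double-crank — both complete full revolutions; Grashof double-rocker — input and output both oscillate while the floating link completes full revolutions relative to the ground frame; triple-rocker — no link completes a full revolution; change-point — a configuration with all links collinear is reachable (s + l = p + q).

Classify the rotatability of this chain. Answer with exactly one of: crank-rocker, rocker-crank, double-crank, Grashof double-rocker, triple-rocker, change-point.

lengths: ground=3, input=5, coupler=12, output=12
sorted: s=3 (shortest), l=12 (longest), p+q=17
s + l = 15 vs p + q = 17
s + l < p + q (Grashof) with shortest = ground link → double-crank

double-crank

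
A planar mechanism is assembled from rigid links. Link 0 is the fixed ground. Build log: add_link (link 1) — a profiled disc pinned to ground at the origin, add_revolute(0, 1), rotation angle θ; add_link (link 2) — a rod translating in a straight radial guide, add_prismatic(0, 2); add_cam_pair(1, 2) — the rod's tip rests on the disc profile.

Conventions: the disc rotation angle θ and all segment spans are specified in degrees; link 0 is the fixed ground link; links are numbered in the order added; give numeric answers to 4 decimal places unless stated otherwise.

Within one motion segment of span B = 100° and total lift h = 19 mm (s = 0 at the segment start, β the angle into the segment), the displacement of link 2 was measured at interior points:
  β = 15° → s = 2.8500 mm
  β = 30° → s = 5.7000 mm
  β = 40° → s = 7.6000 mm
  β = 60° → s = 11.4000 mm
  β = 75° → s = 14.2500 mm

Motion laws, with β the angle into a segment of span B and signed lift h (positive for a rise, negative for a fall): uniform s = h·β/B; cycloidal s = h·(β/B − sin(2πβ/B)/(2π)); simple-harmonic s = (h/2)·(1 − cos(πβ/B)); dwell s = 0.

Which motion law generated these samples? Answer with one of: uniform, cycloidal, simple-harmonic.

candidates at β/B = r: uniform s = h·r (linear in β); cycloidal s = h·(r − sin(2πr)/(2π)); simple-harmonic s = (h/2)(1 − cos(πr))
β=15°: printed 2.8500 | uniform 2.8500, cycloidal 0.4036, simple-harmonic 1.0354
β=30°: printed 5.7000 | uniform 5.7000, cycloidal 2.8241, simple-harmonic 3.9160
β=40°: printed 7.6000 | uniform 7.6000, cycloidal 5.8226, simple-harmonic 6.5643
β=60°: printed 11.4000 | uniform 11.4000, cycloidal 13.1774, simple-harmonic 12.4357
β=75°: printed 14.2500 | uniform 14.2500, cycloidal 17.2739, simple-harmonic 16.2175
only one law matches every sample → uniform

uniform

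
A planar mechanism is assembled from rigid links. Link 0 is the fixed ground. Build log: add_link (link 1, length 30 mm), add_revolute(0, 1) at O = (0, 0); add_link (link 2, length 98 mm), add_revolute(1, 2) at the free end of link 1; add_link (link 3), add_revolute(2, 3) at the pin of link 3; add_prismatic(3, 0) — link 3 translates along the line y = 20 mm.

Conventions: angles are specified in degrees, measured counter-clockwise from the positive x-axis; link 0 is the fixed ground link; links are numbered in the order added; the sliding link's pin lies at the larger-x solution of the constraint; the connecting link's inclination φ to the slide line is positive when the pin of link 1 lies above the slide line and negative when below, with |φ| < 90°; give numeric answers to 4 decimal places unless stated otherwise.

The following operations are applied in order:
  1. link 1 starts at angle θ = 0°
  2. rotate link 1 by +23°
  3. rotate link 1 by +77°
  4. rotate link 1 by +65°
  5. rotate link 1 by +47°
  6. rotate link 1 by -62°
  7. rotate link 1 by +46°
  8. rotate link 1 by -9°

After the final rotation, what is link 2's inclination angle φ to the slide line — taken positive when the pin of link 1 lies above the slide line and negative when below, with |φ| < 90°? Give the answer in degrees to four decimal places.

geometry: r = 30 mm, L = 98 mm, e = 20 mm; θ starts at 0°
rotate link 1 by +23°: θ ← 0° +23° = 23°
rotate link 1 by +77°: θ ← 23° +77° = 100°
rotate link 1 by +65°: θ ← 100° +65° = 165°
rotate link 1 by +47°: θ ← 165° +47° = 212°
rotate link 1 by -62°: θ ← 212° -62° = 150°
rotate link 1 by +46°: θ ← 150° +46° = 196°
rotate link 1 by -9°: θ ← 196° -9° = 187°
h = r sin θ − e = -3.656080 − 20 = -23.656080
sin φ = h / L = -23.656080 / 98 = -0.24138857
φ = arcsin(-0.24138857) = -13.968510°

-13.9685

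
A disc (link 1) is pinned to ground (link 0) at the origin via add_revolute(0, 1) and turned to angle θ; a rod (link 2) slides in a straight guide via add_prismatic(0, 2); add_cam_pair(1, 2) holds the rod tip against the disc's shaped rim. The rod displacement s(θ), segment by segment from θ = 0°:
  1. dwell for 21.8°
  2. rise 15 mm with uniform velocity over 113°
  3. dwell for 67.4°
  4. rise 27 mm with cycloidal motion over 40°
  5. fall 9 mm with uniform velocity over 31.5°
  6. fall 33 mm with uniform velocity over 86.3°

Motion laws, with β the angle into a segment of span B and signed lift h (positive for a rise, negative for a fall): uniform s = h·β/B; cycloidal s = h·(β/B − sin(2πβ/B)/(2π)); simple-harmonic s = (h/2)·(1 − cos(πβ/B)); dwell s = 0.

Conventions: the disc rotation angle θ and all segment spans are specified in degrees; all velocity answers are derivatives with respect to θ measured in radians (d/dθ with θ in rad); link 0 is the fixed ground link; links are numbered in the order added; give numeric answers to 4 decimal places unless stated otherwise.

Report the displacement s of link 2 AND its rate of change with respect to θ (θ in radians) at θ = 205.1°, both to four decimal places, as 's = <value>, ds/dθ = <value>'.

segment 1 (0° to 21.8°, dwell): s unchanged at 0.0000
segment 2 (21.8° to 134.8°, uniform, h = 15) is passed completely: s = 0.0000 + (15) = 15.0000
segment 3 (134.8° to 202.2°, dwell): s unchanged at 15.0000
θ = 205.1° falls in segment 4 (202.2° to 242.2°, cycloidal, h = 27): β = 205.1 − 202.2 = 2.9°, B = 40°; Δs = 27·(0.0725 − sin(2π·0.0725)/(2π)) = 0.0670; s = 15.0000 + 0.0670 = 15.0670
velocity in seg [202.2°–242.2°] (cycloidal), θ in radians: β = 2.9° = 0.0506 rad, B = 40° = 0.6981 rad; ds/dθ = (h/B)(1 − cos(2πβ/B)) = (27/0.6981)(1 − cos(2π·0.0725)) = 3.943748 mm/rad

s = 15.0670, ds/dθ = 3.9437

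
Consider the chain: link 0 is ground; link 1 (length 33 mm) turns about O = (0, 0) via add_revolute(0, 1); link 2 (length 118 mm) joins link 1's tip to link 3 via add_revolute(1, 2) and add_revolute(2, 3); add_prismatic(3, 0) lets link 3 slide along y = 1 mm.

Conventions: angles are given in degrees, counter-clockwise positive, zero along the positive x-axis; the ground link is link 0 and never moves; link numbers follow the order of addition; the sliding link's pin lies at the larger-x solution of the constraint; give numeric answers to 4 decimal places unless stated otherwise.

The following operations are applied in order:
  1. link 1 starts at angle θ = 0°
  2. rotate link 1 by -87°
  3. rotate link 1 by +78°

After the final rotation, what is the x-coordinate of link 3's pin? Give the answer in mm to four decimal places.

geometry: r = 33 mm, L = 118 mm, e = 1 mm; θ starts at 0°
rotate link 1 by -87°: θ ← 0° -87° = -87°
rotate link 1 by +78°: θ ← -87° +78° = -9°
crank pin P = (r cos θ, r sin θ) = (32.593715, -5.162337)
h = r sin θ − e = -5.162337 − 1 = -6.162337
x = r cos θ + √(L² − h²) = 32.593715 + 117.838982 = 150.432697

150.4327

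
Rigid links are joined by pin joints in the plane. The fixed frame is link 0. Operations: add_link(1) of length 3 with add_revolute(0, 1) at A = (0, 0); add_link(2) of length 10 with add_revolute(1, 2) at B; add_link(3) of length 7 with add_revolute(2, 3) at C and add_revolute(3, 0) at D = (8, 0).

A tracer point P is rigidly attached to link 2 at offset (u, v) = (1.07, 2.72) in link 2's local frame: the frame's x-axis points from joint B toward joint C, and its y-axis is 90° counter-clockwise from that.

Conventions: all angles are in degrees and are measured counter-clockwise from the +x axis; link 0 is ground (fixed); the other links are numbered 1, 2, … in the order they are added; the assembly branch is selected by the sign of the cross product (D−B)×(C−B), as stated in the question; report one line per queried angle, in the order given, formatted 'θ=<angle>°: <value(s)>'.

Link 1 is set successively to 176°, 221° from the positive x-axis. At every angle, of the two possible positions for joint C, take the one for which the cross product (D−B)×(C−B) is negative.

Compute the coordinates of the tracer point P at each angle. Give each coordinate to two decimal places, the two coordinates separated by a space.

A=(0,0), D=(8.00,0)
θ=176°: B = A + 3.00·(cos176°, sin176°) = (-2.9927, 0.2093)
θ=176°: |BD| = 10.9947
θ=176°: circle(B,10.00) ∩ circle(D,7.00): a=7.8166, h=6.2370
θ=176°:   candidates: C₊=(4.9412,6.2964) cross=68.574; C₋=(4.7038,-6.1754) cross=-68.574
θ=176°:   branch - wants cross < 0 → take C=(4.7038,-6.1754) (cross=-68.574)
θ=176°: ex = (C−B)/|BC| = (0.7697,-0.6385); ey = (0.6385,0.7697)
θ=176°: P = B + 1.07·ex + 2.72·ey = (-0.4325,1.6196)
θ=221°: B = A + 3.00·(cos221°, sin221°) = (-2.2641, -1.9682)
θ=221°: |BD| = 10.4511
θ=221°: circle(B,10.00) ∩ circle(D,7.00): a=7.6655, h=6.4219
θ=221°:   candidates: C₊=(4.0548,5.7824) cross=67.116; C₋=(6.4736,-6.8315) cross=-67.116
θ=221°:   branch - wants cross < 0 → take C=(6.4736,-6.8315) (cross=-67.116)
θ=221°: ex = (C−B)/|BC| = (0.8738,-0.4863); ey = (0.4863,0.8738)
θ=221°: P = B + 1.07·ex + 2.72·ey = (-0.0064,-0.1119)

θ=176°: -0.43 1.62
θ=221°: -0.01 -0.11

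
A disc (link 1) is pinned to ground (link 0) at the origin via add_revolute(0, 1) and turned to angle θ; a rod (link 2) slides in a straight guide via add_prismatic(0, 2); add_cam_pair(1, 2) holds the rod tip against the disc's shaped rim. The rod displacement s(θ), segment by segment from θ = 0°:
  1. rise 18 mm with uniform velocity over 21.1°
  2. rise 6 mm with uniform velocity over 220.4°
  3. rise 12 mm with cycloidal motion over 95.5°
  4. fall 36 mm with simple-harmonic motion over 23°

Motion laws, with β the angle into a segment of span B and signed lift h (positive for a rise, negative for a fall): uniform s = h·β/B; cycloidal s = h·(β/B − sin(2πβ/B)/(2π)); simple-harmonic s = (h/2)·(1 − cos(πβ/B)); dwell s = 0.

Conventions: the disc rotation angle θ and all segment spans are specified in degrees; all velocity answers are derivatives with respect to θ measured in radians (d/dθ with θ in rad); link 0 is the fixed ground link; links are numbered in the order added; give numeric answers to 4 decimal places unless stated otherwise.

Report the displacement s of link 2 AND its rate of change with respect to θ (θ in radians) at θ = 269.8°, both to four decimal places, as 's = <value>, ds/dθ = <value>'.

segment 1 (0° to 21.1°, uniform, h = 18) is passed completely: s = 0.0000 + (18) = 18.0000
segment 2 (21.1° to 241.5°, uniform, h = 6) is passed completely: s = 18.0000 + (6) = 24.0000
θ = 269.8° falls in segment 3 (241.5° to 337°, cycloidal, h = 12): β = 269.8 − 241.5 = 28.3°, B = 95.5°; Δs = 12·(0.2963 − sin(2π·0.2963)/(2π)) = 1.7265; s = 24.0000 + 1.7265 = 25.7265
velocity in seg [241.5°–337°] (cycloidal), θ in radians: β = 28.3° = 0.4939 rad, B = 95.5° = 1.6668 rad; ds/dθ = (h/B)(1 − cos(2πβ/B)) = (12/1.6668)(1 − cos(2π·0.2963)) = 9.265981 mm/rad

s = 25.7265, ds/dθ = 9.2660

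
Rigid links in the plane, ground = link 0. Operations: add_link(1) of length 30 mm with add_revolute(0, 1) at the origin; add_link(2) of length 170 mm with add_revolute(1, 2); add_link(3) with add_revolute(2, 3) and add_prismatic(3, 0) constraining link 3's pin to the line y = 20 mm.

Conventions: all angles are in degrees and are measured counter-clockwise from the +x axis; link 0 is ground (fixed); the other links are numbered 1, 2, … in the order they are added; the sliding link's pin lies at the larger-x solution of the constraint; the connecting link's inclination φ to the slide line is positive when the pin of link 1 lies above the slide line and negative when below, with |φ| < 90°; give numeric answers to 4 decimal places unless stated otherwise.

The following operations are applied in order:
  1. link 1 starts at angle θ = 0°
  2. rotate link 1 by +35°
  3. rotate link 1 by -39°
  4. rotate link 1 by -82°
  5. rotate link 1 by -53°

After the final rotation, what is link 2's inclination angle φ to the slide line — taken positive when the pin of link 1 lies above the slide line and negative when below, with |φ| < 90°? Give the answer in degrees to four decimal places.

geometry: r = 30 mm, L = 170 mm, e = 20 mm; θ starts at 0°
rotate link 1 by +35°: θ ← 0° +35° = 35°
rotate link 1 by -39°: θ ← 35° -39° = -4°
rotate link 1 by -82°: θ ← -4° -82° = -86°
rotate link 1 by -53°: θ ← -86° -53° = -139°
h = r sin θ − e = -19.681771 − 20 = -39.681771
sin φ = h / L = -39.681771 / 170 = -0.23342218
φ = arcsin(-0.23342218) = -13.498634°

-13.4986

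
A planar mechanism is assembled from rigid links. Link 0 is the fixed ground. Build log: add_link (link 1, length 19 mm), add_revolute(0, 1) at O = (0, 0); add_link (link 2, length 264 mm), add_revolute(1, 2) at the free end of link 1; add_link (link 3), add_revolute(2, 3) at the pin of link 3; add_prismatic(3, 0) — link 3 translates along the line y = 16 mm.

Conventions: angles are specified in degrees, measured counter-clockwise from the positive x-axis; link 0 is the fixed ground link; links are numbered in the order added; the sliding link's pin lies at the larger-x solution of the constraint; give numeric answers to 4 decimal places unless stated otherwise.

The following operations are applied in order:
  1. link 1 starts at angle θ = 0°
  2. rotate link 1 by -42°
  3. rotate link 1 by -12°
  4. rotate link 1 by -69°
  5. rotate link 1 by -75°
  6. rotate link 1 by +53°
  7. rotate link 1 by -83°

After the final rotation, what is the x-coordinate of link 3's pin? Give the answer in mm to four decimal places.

geometry: r = 19 mm, L = 264 mm, e = 16 mm; θ starts at 0°
rotate link 1 by -42°: θ ← 0° -42° = -42°
rotate link 1 by -12°: θ ← -42° -12° = -54°
rotate link 1 by -69°: θ ← -54° -69° = -123°
rotate link 1 by -75°: θ ← -123° -75° = -198°
rotate link 1 by +53°: θ ← -198° +53° = -145°
rotate link 1 by -83°: θ ← -145° -83° = -228°
crank pin P = (r cos θ, r sin θ) = (-12.713482, 14.119752)
h = r sin θ − e = 14.119752 − 16 = -1.880248
x = r cos θ + √(L² − h²) = -12.713482 + 263.993304 = 251.279823

251.2798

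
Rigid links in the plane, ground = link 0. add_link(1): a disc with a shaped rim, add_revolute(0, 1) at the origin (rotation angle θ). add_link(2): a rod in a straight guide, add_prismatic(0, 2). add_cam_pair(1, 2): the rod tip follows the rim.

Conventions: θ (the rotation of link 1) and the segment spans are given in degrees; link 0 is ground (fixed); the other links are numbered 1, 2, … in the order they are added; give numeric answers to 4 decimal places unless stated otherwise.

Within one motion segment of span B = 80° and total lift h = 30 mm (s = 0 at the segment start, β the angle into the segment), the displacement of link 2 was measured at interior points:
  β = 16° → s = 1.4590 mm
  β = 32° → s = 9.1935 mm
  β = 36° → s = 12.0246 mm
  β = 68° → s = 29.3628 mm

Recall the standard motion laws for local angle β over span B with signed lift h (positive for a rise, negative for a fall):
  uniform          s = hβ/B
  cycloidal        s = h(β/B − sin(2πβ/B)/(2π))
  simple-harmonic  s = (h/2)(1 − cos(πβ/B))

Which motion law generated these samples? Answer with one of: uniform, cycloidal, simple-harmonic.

candidates at β/B = r: uniform s = h·r (linear in β); cycloidal s = h·(r − sin(2πr)/(2π)); simple-harmonic s = (h/2)(1 − cos(πr))
β=16°: printed 1.4590 | uniform 6.0000, cycloidal 1.4590, simple-harmonic 2.8647
β=32°: printed 9.1935 | uniform 12.0000, cycloidal 9.1935, simple-harmonic 10.3647
β=36°: printed 12.0246 | uniform 13.5000, cycloidal 12.0246, simple-harmonic 12.6535
β=68°: printed 29.3628 | uniform 25.5000, cycloidal 29.3628, simple-harmonic 28.3651
only one law matches every sample → cycloidal

cycloidal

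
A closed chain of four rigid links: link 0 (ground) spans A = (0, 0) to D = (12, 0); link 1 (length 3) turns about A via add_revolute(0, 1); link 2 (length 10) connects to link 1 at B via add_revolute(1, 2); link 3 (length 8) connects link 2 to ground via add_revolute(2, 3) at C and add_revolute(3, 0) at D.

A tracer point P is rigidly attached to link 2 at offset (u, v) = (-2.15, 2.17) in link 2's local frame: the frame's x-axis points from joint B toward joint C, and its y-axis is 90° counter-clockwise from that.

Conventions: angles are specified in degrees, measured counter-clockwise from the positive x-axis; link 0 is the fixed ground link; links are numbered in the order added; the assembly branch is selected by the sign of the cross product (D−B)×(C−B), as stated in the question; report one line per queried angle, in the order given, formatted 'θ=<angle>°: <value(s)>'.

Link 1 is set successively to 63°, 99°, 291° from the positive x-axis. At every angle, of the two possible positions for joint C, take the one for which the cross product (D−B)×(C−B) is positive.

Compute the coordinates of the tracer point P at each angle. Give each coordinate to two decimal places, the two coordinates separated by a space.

A=(0,0), D=(12.00,0)
θ=63°: B = A + 3.00·(cos63°, sin63°) = (1.3620, 2.6730)
θ=63°: |BD| = 10.9687
θ=63°: circle(B,10.00) ∩ circle(D,8.00): a=7.1254, h=7.0163
θ=63°:   candidates: C₊=(9.9824,7.7414) cross=76.960; C₋=(6.5627,-5.8682) cross=-76.960
θ=63°:   branch + wants cross > 0 → take C=(9.9824,7.7414) (cross=76.960)
θ=63°: ex = (C−B)/|BC| = (0.8620,0.5068); ey = (-0.5068,0.8620)
θ=63°: P = B + -2.15·ex + 2.17·ey = (-1.5913,3.4539)
θ=99°: B = A + 3.00·(cos99°, sin99°) = (-0.4693, 2.9631)
θ=99°: |BD| = 12.8165
θ=99°: circle(B,10.00) ∩ circle(D,8.00): a=7.8127, h=6.2419
θ=99°:   candidates: C₊=(8.5748,7.2297) cross=80.000; C₋=(5.6887,-4.9160) cross=-80.000
θ=99°:   branch + wants cross > 0 → take C=(8.5748,7.2297) (cross=80.000)
θ=99°: ex = (C−B)/|BC| = (0.9044,0.4267); ey = (-0.4267,0.9044)
θ=99°: P = B + -2.15·ex + 2.17·ey = (-3.3396,4.0083)
θ=291°: B = A + 3.00·(cos291°, sin291°) = (1.0751, -2.8007)
θ=291°: |BD| = 11.2782
θ=291°: circle(B,10.00) ∩ circle(D,8.00): a=7.2351, h=6.9031
θ=291°:   candidates: C₊=(6.3693,5.6829) cross=77.855; C₋=(9.7978,-7.6909) cross=-77.855
θ=291°:   branch + wants cross > 0 → take C=(6.3693,5.6829) (cross=77.855)
θ=291°: ex = (C−B)/|BC| = (0.5294,0.8484); ey = (-0.8484,0.5294)
θ=291°: P = B + -2.15·ex + 2.17·ey = (-1.9041,-3.4759)

θ=63°: -1.59 3.45
θ=99°: -3.34 4.01
θ=291°: -1.90 -3.48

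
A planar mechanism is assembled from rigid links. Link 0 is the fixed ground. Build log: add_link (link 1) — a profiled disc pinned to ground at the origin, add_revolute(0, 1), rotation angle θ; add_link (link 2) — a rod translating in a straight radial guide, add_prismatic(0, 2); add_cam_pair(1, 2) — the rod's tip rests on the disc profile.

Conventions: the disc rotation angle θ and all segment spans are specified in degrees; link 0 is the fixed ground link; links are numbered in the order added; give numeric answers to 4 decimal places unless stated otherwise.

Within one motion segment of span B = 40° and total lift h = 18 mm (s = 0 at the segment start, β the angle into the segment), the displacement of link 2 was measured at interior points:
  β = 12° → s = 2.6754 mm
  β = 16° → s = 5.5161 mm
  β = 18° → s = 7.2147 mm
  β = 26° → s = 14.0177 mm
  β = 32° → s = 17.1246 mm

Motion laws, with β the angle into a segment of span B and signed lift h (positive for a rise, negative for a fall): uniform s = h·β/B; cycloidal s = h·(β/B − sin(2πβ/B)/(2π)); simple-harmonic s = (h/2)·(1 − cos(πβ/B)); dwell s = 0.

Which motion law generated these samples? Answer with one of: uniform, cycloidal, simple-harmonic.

candidates at β/B = r: uniform s = h·r (linear in β); cycloidal s = h·(r − sin(2πr)/(2π)); simple-harmonic s = (h/2)(1 − cos(πr))
β=12°: printed 2.6754 | uniform 5.4000, cycloidal 2.6754, simple-harmonic 3.7099
β=16°: printed 5.5161 | uniform 7.2000, cycloidal 5.5161, simple-harmonic 6.2188
β=18°: printed 7.2147 | uniform 8.1000, cycloidal 7.2147, simple-harmonic 7.5921
β=26°: printed 14.0177 | uniform 11.7000, cycloidal 14.0177, simple-harmonic 13.0859
β=32°: printed 17.1246 | uniform 14.4000, cycloidal 17.1246, simple-harmonic 16.2812
only one law matches every sample → cycloidal

cycloidal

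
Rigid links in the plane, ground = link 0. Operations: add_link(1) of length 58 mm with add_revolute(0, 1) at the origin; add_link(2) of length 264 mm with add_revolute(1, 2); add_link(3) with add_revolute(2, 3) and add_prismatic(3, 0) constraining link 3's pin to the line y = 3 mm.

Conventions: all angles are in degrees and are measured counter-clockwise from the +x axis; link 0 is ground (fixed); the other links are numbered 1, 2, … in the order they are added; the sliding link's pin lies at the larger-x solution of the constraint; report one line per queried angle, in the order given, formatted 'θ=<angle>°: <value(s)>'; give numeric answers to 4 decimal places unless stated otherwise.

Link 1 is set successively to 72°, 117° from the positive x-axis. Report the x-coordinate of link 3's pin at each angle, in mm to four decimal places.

geometry: r = 58 mm, L = 264 mm, e = 3 mm
θ=72°: crank pin P = (r cos θ, r sin θ) = (17.922986, 55.161278)
θ=72°: h = r sin θ − e = 55.161278 − 3 = 52.161278
θ=72°: x = r cos θ + √(L² − h²) = 17.922986 + 258.795674 = 276.718660
θ=117°: crank pin P = (r cos θ, r sin θ) = (-26.331449, 51.678378)
θ=117°: h = r sin θ − e = 51.678378 − 3 = 48.678378
θ=117°: x = r cos θ + √(L² − h²) = -26.331449 + 259.473343 = 233.141894

θ=72°: 276.7187
θ=117°: 233.1419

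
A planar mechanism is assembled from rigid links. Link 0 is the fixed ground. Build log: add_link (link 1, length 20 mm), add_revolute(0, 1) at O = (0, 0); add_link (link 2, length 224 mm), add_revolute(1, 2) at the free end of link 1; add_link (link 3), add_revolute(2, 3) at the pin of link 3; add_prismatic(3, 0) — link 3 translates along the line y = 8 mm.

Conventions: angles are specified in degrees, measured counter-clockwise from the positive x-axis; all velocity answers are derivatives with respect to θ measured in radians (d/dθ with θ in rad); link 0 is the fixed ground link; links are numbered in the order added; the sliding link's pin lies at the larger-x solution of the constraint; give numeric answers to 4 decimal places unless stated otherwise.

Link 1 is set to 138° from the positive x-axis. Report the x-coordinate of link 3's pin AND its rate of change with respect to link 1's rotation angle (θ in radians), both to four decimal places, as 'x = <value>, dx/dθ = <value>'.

geometry: r = 20 mm, L = 224 mm, e = 8 mm
crank pin P = (r cos θ, r sin θ) = (-14.862897, 13.382612)
h = r sin θ − e = 13.382612 − 8 = 5.382612
x = r cos θ + √(L² − h²) = -14.862897 + 223.935320 = 209.072423
dx/dθ = −r sin θ − h·r cos θ/√(L² − h²) (θ in radians; h = 5.382612) = -13.025361

x = 209.0724, dx/dθ = -13.0254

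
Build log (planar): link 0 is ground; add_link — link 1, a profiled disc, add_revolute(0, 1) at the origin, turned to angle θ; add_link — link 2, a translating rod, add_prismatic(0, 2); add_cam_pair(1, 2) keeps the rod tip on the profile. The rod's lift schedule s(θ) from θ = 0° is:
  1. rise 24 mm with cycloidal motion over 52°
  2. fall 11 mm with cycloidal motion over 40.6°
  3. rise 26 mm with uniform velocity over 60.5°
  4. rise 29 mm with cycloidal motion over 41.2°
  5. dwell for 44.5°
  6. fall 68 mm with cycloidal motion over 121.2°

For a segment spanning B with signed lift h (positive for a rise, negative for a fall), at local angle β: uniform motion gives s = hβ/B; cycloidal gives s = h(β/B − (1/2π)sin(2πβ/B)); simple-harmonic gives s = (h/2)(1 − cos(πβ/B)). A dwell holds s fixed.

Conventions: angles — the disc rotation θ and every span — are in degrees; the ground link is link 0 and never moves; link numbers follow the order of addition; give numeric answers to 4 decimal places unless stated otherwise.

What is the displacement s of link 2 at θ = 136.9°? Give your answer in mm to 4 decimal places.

seg 1 [0°–52°] cycloidal, h=24: full span → s += 24 → s = 24.0000
seg 2 [52°–92.6°] cycloidal, h=-11: full span → s += -11 → s = 13.0000
seg 3 [92.6°–153.1°] uniform, h=26: θ=136.9° here. β=44.3, B=60.5. 26·44.3/60.5 = 19.0380 → s = 32.0380

32.0380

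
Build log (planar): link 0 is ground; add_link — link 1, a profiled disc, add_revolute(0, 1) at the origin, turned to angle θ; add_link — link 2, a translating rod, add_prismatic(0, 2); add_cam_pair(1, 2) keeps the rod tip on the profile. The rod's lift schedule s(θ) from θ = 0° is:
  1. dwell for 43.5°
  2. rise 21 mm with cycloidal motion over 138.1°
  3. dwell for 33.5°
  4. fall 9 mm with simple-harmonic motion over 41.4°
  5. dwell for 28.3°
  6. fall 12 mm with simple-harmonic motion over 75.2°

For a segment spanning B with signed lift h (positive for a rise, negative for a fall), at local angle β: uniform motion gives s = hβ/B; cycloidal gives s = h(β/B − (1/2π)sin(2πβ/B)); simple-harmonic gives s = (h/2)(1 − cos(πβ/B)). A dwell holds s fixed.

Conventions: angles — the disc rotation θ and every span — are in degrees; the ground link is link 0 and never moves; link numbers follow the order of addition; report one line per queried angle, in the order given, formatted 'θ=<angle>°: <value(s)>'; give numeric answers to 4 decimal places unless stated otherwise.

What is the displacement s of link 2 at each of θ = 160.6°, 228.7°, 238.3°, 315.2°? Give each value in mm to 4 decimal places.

seg 1 [0°–43.5°] dwell: s stays 0.0000
seg 2 [43.5°–181.6°] cycloidal, h=21: θ=160.6° here. β=117.1, B=138.1. 21·(0.8479 − sin(2π·0.8479)/(2π)) = 20.5358 → s = 20.5358
seg 2 [43.5°–181.6°] cycloidal, h=21: full span → s += 21 → s = 21.0000
seg 3 [181.6°–215.1°] dwell: s stays 21.0000
seg 4 [215.1°–256.5°] simple-harmonic, h=-9: θ=228.7° here. β=13.6, B=41.4. -9/2·(1 − cos(π·0.3285)) = -2.1911 → s = 18.8089
seg 4 [215.1°–256.5°] simple-harmonic, h=-9: θ=238.3° here. β=23.2, B=41.4. -9/2·(1 − cos(π·0.5604)) = -5.3486 → s = 15.6514
seg 4 [215.1°–256.5°] simple-harmonic, h=-9: full span → s += -9 → s = 12.0000
seg 5 [256.5°–284.8°] dwell: s stays 12.0000
seg 6 [284.8°–360°] simple-harmonic, h=-12: θ=315.2° here. β=30.4, B=75.2. -12/2·(1 − cos(π·0.4043)) = -4.2223 → s = 7.7777

θ=160.6°: 20.5358
θ=228.7°: 18.8089
θ=238.3°: 15.6514
θ=315.2°: 7.7777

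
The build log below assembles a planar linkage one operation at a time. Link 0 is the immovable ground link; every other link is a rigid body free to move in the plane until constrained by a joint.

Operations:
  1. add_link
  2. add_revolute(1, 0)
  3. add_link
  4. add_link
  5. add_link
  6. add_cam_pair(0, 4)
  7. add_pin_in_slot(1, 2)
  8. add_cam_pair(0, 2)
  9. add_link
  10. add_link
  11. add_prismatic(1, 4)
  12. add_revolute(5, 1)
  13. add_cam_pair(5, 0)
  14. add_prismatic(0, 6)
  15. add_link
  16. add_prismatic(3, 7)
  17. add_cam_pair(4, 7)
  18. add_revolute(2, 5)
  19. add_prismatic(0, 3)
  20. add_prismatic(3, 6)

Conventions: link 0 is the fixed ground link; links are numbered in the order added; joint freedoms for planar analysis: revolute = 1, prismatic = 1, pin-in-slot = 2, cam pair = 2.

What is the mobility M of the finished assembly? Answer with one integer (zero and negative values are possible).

link 0 = ground. State L|J1|J2 = 1|0|0
+link1  2|0|0
R(1,0) f=1→J1  2|1|0
+link2  3|1|0
+link3  4|1|0
+link4  5|1|0
C(0,4) f=2→J2  5|1|1
PS(1,2) f=2→J2  5|1|2
C(0,2) f=2→J2  5|1|3
+link5  6|1|3
+link6  7|1|3
P(1,4) f=1→J1  7|2|3
R(5,1) f=1→J1  7|3|3
C(5,0) f=2→J2  7|3|4
P(0,6) f=1→J1  7|4|4
+link7  8|4|4
P(3,7) f=1→J1  8|5|4
C(4,7) f=2→J2  8|5|5
R(2,5) f=1→J1  8|6|5
P(0,3) f=1→J1  8|7|5
P(3,6) f=1→J1  8|8|5
M = 3(8−1)−2·8−5 = 21−16−5 = 0

M = 0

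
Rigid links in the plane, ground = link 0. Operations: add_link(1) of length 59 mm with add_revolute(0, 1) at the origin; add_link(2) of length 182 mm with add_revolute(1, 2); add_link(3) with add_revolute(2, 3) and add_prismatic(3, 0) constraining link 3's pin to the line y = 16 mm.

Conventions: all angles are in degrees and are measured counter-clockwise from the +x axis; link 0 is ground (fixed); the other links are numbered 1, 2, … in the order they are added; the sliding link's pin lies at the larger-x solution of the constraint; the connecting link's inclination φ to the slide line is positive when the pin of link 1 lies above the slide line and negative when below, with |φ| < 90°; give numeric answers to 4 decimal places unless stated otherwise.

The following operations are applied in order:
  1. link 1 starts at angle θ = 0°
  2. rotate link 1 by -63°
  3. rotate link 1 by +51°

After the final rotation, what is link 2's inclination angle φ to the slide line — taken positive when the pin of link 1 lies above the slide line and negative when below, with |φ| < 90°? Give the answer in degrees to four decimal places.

geometry: r = 59 mm, L = 182 mm, e = 16 mm; θ starts at 0°
rotate link 1 by -63°: θ ← 0° -63° = -63°
rotate link 1 by +51°: θ ← -63° +51° = -12°
h = r sin θ − e = -12.266790 − 16 = -28.266790
sin φ = h / L = -28.266790 / 182 = -0.15531203
φ = arcsin(-0.15531203) = -8.934894°

-8.9349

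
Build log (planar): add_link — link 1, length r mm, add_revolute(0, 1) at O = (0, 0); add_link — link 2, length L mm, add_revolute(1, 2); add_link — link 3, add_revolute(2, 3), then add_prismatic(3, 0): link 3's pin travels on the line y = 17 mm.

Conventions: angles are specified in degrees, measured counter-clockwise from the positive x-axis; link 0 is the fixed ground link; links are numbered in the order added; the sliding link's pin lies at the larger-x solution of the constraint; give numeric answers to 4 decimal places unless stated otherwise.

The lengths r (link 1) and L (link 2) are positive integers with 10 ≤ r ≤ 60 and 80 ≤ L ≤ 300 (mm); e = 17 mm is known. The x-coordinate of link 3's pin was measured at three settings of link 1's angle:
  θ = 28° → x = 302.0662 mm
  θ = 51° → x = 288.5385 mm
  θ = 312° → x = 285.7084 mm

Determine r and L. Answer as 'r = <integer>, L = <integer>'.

constraint per measurement: (x − r cos θ)² + (r sin θ − e)² = L²
subtracting the θ₁ and θ₂ equations cancels the r² and L² terms:
r = (x₁² − x₂²) / (2[(x₁cos θ₁ + e sin θ₁) − (x₂cos θ₂ + e sin θ₂)]) = 50.0001 → r = 50
L² = (x₁ − r cos θ₁)² + (r sin θ₁ − e)² = 66564.0251 → L = 258.0000 → L = 258
check at θ₃=312°: x = 285.7084 (printed 285.7084) ✓

r = 50, L = 258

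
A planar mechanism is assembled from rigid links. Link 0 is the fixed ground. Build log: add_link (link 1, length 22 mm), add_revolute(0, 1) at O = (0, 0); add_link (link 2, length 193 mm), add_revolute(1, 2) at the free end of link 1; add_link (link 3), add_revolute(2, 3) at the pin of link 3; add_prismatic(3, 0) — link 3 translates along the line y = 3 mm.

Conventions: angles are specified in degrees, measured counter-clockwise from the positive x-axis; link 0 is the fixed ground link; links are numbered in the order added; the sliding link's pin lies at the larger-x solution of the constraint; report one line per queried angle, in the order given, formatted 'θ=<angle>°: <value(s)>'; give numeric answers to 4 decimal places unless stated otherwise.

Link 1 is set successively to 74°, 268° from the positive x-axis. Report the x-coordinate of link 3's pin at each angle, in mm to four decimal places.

geometry: r = 22 mm, L = 193 mm, e = 3 mm
θ=74°: crank pin P = (r cos θ, r sin θ) = (6.064022, 21.147757)
θ=74°: h = r sin θ − e = 21.147757 − 3 = 18.147757
θ=74°: x = r cos θ + √(L² − h²) = 6.064022 + 192.144890 = 198.208912
θ=268°: crank pin P = (r cos θ, r sin θ) = (-0.767789, -21.986598)
θ=268°: h = r sin θ − e = -21.986598 − 3 = -24.986598
θ=268°: x = r cos θ + √(L² − h²) = -0.767789 + 191.375730 = 190.607941

θ=74°: 198.2089
θ=268°: 190.6079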